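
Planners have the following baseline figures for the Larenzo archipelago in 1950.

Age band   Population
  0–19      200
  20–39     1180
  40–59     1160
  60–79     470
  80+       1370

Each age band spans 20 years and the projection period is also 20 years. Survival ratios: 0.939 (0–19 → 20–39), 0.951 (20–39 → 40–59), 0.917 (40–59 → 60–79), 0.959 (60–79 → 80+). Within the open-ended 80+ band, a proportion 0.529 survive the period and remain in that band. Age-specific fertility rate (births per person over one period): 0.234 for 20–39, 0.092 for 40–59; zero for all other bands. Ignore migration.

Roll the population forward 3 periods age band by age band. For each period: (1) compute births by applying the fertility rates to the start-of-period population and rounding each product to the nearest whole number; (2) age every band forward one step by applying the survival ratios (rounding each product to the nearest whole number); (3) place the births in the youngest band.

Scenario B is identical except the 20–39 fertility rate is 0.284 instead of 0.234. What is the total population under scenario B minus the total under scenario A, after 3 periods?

95

Call the groups 1 to 5, youngest first.
[period 1]
Births: 1180 * 0.234 = 276  |  1160 * 0.092 = 107 → 383
Group 2: 200 * 0.939 = 188
Group 3: 1180 * 0.951 = 1122
Group 4: 1160 * 0.917 = 1064
Group 5: 470 * 0.959 + 1370 * 0.529 = 451 + 725 = 1176
Giving 383 / 188 / 1122 / 1064 / 1176.
[period 2]
Births: 188 * 0.234 = 44  |  1122 * 0.092 = 103 → 147
Group 2: 383 * 0.939 = 360
Group 3: 188 * 0.951 = 179
Group 4: 1122 * 0.917 = 1029
Group 5: 1064 * 0.959 + 1176 * 0.529 = 1020 + 622 = 1642
Giving 147 / 360 / 179 / 1029 / 1642.
[period 3]
Births: 360 * 0.234 = 84  |  179 * 0.092 = 16 → 100
Group 2: 147 * 0.939 = 138
Group 3: 360 * 0.951 = 342
Group 4: 179 * 0.917 = 164
Group 5: 1029 * 0.959 + 1642 * 0.529 = 987 + 869 = 1856
Giving 100 / 138 / 342 / 164 / 1856.
Scenario A total after 3 periods: 2600
Scenario B projection —
[period 1]
Births: 1180 * 0.284 = 335  |  1160 * 0.092 = 107 → 442
Group 2: 200 * 0.939 = 188
Group 3: 1180 * 0.951 = 1122
Group 4: 1160 * 0.917 = 1064
Group 5: 470 * 0.959 + 1370 * 0.529 = 451 + 725 = 1176
Giving 442 / 188 / 1122 / 1064 / 1176.
[period 2]
Births: 188 * 0.284 = 53  |  1122 * 0.092 = 103 → 156
Group 2: 442 * 0.939 = 415
Group 3: 188 * 0.951 = 179
Group 4: 1122 * 0.917 = 1029
Group 5: 1064 * 0.959 + 1176 * 0.529 = 1020 + 622 = 1642
Giving 156 / 415 / 179 / 1029 / 1642.
[period 3]
Births: 415 * 0.284 = 118  |  179 * 0.092 = 16 → 134
Group 2: 156 * 0.939 = 146
Group 3: 415 * 0.951 = 395
Group 4: 179 * 0.917 = 164
Group 5: 1029 * 0.959 + 1642 * 0.529 = 987 + 869 = 1856
Giving 134 / 146 / 395 / 164 / 1856.
Scenario B total after 3 periods: 2695
Difference B − A = 2695 − 2600 = 95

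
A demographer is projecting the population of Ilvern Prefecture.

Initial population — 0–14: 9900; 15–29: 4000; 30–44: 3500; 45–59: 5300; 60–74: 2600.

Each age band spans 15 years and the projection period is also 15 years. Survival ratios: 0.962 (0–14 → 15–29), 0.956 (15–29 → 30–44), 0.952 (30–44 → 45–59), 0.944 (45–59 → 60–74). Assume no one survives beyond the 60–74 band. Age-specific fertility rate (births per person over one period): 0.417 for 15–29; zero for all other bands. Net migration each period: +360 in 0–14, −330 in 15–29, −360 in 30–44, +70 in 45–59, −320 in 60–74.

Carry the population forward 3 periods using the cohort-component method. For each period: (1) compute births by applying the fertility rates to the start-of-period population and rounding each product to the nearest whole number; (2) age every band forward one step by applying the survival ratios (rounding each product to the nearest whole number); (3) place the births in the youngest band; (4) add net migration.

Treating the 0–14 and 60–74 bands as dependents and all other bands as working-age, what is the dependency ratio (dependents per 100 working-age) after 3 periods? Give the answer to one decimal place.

After projecting period 1:
Births: 4000 × 0.417 = 1668
15–29: 9900 × 0.962 = 9524
30–44: 4000 × 0.956 = 3824
45–59: 3500 × 0.952 = 3332
60–74: 5300 × 0.944 = 5003
Net migration: 0–14 + 360 → 2028; 15–29 − 330 → 9194; 30–44 − 360 → 3464; 45–59 + 70 → 3402; 60–74 − 320 → 4683
→ [2028, 9194, 3464, 3402, 4683]
After projecting period 2:
Births: 9194 × 0.417 = 3834
15–29: 2028 × 0.962 = 1951
30–44: 9194 × 0.956 = 8789
45–59: 3464 × 0.952 = 3298
60–74: 3402 × 0.944 = 3211
Net migration: 0–14 + 360 → 4194; 15–29 − 330 → 1621; 30–44 − 360 → 8429; 45–59 + 70 → 3368; 60–74 − 320 → 2891
→ [4194, 1621, 8429, 3368, 2891]
After projecting period 3:
Births: 1621 × 0.417 = 676
15–29: 4194 × 0.962 = 4035
30–44: 1621 × 0.956 = 1550
45–59: 8429 × 0.952 = 8024
60–74: 3368 × 0.944 = 3179
Net migration: 0–14 + 360 → 1036; 15–29 − 330 → 3705; 30–44 − 360 → 1190; 45–59 + 70 → 8094; 60–74 − 320 → 2859
→ [1036, 3705, 1190, 8094, 2859]
Dependents (band 0–14 + band 60–74) = 1036 + 2859 = 3895; working-age = 12989; ratio = 3895/12989 × 100 = 30.0

30.0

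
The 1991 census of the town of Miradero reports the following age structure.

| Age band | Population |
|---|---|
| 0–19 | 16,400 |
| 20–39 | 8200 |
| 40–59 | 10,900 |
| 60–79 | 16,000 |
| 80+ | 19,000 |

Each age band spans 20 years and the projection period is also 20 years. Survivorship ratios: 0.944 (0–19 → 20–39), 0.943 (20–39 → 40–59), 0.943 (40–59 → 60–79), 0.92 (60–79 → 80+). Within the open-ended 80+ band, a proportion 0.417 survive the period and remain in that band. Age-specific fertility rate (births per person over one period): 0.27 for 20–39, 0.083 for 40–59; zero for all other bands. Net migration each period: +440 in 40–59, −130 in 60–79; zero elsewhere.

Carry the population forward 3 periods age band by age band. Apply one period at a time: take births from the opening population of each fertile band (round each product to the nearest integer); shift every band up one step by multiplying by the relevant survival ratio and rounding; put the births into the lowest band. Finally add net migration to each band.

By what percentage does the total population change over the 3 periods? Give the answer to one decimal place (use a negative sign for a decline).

Numbering the bands 1..5 from youngest to oldest:
After projecting period 1:
Births: 8200 * 0.27 = 2214, 10900 * 0.083 = 905 → total 3119
Band 2: 16400 * 0.944 = 15482
Band 3: 8200 * 0.943 = 7733
Band 4: 10900 * 0.943 = 10279
Band 5: 16000 * 0.92 + 19000 * 0.417 = 14720 + 7923 = 22643
Net migration: Band 3 + 440 → 8173; Band 4 − 130 → 10149
→ [3119, 15482, 8173, 10149, 22643]
After projecting period 2:
Births: 15482 * 0.27 = 4180, 8173 * 0.083 = 678 → total 4858
Band 2: 3119 * 0.944 = 2944
Band 3: 15482 * 0.943 = 14600
Band 4: 8173 * 0.943 = 7707
Band 5: 10149 * 0.92 + 22643 * 0.417 = 9337 + 9442 = 18779
Net migration: Band 3 + 440 → 15040; Band 4 − 130 → 7577
→ [4858, 2944, 15040, 7577, 18779]
After projecting period 3:
Births: 2944 * 0.27 = 795, 15040 * 0.083 = 1248 → total 2043
Band 2: 4858 * 0.944 = 4586
Band 3: 2944 * 0.943 = 2776
Band 4: 15040 * 0.943 = 14183
Band 5: 7577 * 0.92 + 18779 * 0.417 = 6971 + 7831 = 14802
Net migration: Band 3 + 440 → 3216; Band 4 − 130 → 14053
→ [2043, 4586, 3216, 14053, 14802]
Total: 70500 → 38700; change = -31800; percentage change = -45.1%

-45.1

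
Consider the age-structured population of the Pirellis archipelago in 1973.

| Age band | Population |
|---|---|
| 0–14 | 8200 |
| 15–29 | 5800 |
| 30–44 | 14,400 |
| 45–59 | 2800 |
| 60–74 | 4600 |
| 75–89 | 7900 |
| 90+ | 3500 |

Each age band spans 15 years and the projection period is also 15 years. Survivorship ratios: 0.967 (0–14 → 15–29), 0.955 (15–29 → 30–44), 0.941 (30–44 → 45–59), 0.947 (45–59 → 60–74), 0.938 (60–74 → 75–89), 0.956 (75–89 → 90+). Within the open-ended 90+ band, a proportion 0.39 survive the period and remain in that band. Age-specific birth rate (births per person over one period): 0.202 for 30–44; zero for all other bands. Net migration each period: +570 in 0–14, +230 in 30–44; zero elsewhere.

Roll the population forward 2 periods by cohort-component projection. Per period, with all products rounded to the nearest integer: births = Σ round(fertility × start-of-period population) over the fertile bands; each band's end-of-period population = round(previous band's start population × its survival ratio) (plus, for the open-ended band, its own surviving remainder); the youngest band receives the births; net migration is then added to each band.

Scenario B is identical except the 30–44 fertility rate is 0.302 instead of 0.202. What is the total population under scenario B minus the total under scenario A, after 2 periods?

1970

Period 1.
Births: 14400 × 0.202 = 2909
15–29: 8200 × 0.967 = 7929
30–44: 5800 × 0.955 = 5539
45–59: 14400 × 0.941 = 13550
60–74: 2800 × 0.947 = 2652
75–89: 4600 × 0.938 = 4315
90+: 7900 × 0.956 + 3500 × 0.39 = 7552 + 1365 = 8917
Net migration: 0–14 + 570 → 3479; 30–44 + 230 → 5769
→ [3479, 7929, 5769, 13550, 2652, 4315, 8917]
Period 2.
Births: 5769 × 0.202 = 1165
15–29: 3479 × 0.967 = 3364
30–44: 7929 × 0.955 = 7572
45–59: 5769 × 0.941 = 5429
60–74: 13550 × 0.947 = 12832
75–89: 2652 × 0.938 = 2488
90+: 4315 × 0.956 + 8917 × 0.39 = 4125 + 3478 = 7603
Net migration: 0–14 + 570 → 1735; 30–44 + 230 → 7802
→ [1735, 3364, 7802, 5429, 12832, 2488, 7603]
Scenario A total after 2 periods: 41253
Scenario B projection —
Period 1.
Births: 14400 × 0.302 = 4349
15–29: 8200 × 0.967 = 7929
30–44: 5800 × 0.955 = 5539
45–59: 14400 × 0.941 = 13550
60–74: 2800 × 0.947 = 2652
75–89: 4600 × 0.938 = 4315
90+: 7900 × 0.956 + 3500 × 0.39 = 7552 + 1365 = 8917
Net migration: 0–14 + 570 → 4919; 30–44 + 230 → 5769
→ [4919, 7929, 5769, 13550, 2652, 4315, 8917]
Period 2.
Births: 5769 × 0.302 = 1742
15–29: 4919 × 0.967 = 4757
30–44: 7929 × 0.955 = 7572
45–59: 5769 × 0.941 = 5429
60–74: 13550 × 0.947 = 12832
75–89: 2652 × 0.938 = 2488
90+: 4315 × 0.956 + 8917 × 0.39 = 4125 + 3478 = 7603
Net migration: 0–14 + 570 → 2312; 30–44 + 230 → 7802
→ [2312, 4757, 7802, 5429, 12832, 2488, 7603]
Scenario B total after 2 periods: 43223
Difference B − A = 43223 − 41253 = 1970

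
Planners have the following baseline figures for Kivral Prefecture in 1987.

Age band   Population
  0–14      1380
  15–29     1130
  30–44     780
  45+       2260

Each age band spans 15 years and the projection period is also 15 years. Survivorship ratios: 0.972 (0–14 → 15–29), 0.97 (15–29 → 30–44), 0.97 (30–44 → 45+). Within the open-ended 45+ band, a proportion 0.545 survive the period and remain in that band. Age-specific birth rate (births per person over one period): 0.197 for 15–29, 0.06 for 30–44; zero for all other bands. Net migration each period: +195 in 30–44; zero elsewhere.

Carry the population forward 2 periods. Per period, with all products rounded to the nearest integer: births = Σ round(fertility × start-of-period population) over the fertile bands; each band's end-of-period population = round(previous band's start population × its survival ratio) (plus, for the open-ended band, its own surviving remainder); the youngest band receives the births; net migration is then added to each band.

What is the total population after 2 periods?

4435

Let group 1 be 0–14 through group 4 = 45+.
Period 1:
Births: 1130 × 0.197 = 223  |  780 × 0.06 = 47 ⇒ total 270
Group 2: 1380 × 0.972 = 1341
Group 3: 1130 × 0.97 = 1096
Group 4: 780 × 0.97 + 2260 × 0.545 = 757 + 1232 = 1989
Net migration: Group 3 + 195 → 1291
Giving 270 / 1341 / 1291 / 1989.
Period 2:
Births: 1341 × 0.197 = 264  |  1291 × 0.06 = 77 ⇒ total 341
Group 2: 270 × 0.972 = 262
Group 3: 1341 × 0.97 = 1301
Group 4: 1291 × 0.97 + 1989 × 0.545 = 1252 + 1084 = 2336
Net migration: Group 3 + 195 → 1496
Giving 341 / 262 / 1496 / 2336.
Total after period 2: 341 + 262 + 1496 + 2336 = 4435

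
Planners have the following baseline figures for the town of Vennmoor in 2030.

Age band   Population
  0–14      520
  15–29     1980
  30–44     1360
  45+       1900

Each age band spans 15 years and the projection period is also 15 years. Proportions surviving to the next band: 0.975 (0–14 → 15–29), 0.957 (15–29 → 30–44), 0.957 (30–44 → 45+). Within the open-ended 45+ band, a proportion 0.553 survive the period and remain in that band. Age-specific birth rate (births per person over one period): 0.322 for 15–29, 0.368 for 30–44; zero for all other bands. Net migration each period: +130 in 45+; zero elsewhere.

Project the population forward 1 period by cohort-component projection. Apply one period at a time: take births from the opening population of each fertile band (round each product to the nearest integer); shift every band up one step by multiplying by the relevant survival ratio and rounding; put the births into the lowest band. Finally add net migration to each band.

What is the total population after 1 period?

6023

Numbering the groups 1..4 from youngest to oldest:
Period 1.
Births: 1980 × 0.322 = 638 ; 1360 × 0.368 = 500 — total 1138
Group 2: 520 × 0.975 = 507
Group 3: 1980 × 0.957 = 1895
Group 4: 1360 × 0.957 + 1900 × 0.553 = 1302 + 1051 = 2353
Net migration: Group 4 + 130 → 2483
Population now: 0–14=1138, 15–29=507, 30–44=1895, 45+=2483
Total after period 1: 1138 + 507 + 1895 + 2483 = 6023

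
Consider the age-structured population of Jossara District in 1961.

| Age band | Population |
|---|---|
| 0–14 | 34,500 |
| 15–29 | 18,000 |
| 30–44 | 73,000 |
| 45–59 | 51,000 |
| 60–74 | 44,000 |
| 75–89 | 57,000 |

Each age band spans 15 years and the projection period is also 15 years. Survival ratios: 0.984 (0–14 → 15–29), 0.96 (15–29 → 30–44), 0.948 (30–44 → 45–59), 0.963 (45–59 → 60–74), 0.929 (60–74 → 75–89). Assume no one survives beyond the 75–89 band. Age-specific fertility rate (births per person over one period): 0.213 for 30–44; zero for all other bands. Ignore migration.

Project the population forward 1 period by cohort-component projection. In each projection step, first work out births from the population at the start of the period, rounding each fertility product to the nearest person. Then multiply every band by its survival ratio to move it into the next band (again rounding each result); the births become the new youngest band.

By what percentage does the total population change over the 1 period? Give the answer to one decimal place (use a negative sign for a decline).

Period 1:
Births: 73000 × 0.213 = 15549
15–29: 34500 × 0.984 = 33948
30–44: 18000 × 0.96 = 17280
45–59: 73000 × 0.948 = 69204
60–74: 51000 × 0.963 = 49113
75–89: 44000 × 0.929 = 40876
Giving 15549 / 33948 / 17280 / 69204 / 49113 / 40876.
Total: 277500 → 225970; change = -51530; percentage change = -18.6%

-18.6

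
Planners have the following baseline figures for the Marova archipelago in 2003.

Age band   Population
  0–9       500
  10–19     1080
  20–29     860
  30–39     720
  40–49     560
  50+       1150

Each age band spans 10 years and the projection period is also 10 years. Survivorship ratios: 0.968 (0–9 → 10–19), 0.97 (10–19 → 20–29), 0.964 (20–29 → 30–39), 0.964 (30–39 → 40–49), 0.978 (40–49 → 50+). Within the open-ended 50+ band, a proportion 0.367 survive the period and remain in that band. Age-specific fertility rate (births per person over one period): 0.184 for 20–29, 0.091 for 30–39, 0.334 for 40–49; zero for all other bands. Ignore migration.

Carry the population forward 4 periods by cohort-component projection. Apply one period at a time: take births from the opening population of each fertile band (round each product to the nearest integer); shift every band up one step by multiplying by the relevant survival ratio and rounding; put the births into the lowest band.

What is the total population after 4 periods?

3524

Call the bands 1 to 6, youngest first.
— Period 1 —
Births: 860 * 0.184 = 158  |  720 * 0.091 = 66  |  560 * 0.334 = 187 ⇒ total 411
Band 2: 500 * 0.968 = 484
Band 3: 1080 * 0.97 = 1048
Band 4: 860 * 0.964 = 829
Band 5: 720 * 0.964 = 694
Band 6: 560 * 0.978 + 1150 * 0.367 = 548 + 422 = 970
→ [411, 484, 1048, 829, 694, 970]
— Period 2 —
Births: 1048 * 0.184 = 193  |  829 * 0.091 = 75  |  694 * 0.334 = 232 ⇒ total 500
Band 2: 411 * 0.968 = 398
Band 3: 484 * 0.97 = 469
Band 4: 1048 * 0.964 = 1010
Band 5: 829 * 0.964 = 799
Band 6: 694 * 0.978 + 970 * 0.367 = 679 + 356 = 1035
→ [500, 398, 469, 1010, 799, 1035]
— Period 3 —
Births: 469 * 0.184 = 86  |  1010 * 0.091 = 92  |  799 * 0.334 = 267 ⇒ total 445
Band 2: 500 * 0.968 = 484
Band 3: 398 * 0.97 = 386
Band 4: 469 * 0.964 = 452
Band 5: 1010 * 0.964 = 974
Band 6: 799 * 0.978 + 1035 * 0.367 = 781 + 380 = 1161
→ [445, 484, 386, 452, 974, 1161]
— Period 4 —
Births: 386 * 0.184 = 71  |  452 * 0.091 = 41  |  974 * 0.334 = 325 ⇒ total 437
Band 2: 445 * 0.968 = 431
Band 3: 484 * 0.97 = 469
Band 4: 386 * 0.964 = 372
Band 5: 452 * 0.964 = 436
Band 6: 974 * 0.978 + 1161 * 0.367 = 953 + 426 = 1379
→ [437, 431, 469, 372, 436, 1379]
Total after period 4: 437 + 431 + 469 + 372 + 436 + 1379 = 3524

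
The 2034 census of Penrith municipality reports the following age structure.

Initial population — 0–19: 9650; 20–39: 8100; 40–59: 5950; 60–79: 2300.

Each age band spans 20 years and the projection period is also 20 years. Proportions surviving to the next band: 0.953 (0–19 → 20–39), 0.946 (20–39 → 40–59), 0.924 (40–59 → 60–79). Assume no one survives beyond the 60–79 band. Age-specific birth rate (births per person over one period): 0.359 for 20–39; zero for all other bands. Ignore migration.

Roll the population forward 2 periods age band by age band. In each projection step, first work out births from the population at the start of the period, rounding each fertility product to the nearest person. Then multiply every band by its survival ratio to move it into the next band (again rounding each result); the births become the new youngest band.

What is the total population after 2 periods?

21852

(Groups numbered youngest = 1 to oldest = 4.)
Period 1:
Births: 8100 × 0.359 = 2908
Group 2: 9650 × 0.953 = 9196
Group 3: 8100 × 0.946 = 7663
Group 4: 5950 × 0.924 = 5498
→ [2908, 9196, 7663, 5498]
Period 2:
Births: 9196 × 0.359 = 3301
Group 2: 2908 × 0.953 = 2771
Group 3: 9196 × 0.946 = 8699
Group 4: 7663 × 0.924 = 7081
→ [3301, 2771, 8699, 7081]
Total after period 2: 3301 + 2771 + 8699 + 7081 = 21852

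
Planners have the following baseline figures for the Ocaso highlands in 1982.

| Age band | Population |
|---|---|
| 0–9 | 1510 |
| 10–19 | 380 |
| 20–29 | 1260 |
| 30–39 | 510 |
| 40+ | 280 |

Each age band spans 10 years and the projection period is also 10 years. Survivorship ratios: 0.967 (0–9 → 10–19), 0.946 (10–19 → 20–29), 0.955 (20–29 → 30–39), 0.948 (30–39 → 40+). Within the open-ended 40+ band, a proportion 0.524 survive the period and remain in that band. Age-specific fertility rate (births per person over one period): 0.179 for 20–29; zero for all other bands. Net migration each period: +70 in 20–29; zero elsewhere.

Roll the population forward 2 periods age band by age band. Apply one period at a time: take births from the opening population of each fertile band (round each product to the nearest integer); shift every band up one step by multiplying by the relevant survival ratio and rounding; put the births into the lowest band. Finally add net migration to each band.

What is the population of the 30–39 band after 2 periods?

[period 1]
Births: 1260 * 0.179 = 226
10–19: 1510 * 0.967 = 1460
20–29: 380 * 0.946 = 359
30–39: 1260 * 0.955 = 1203
40+: 510 * 0.948 + 280 * 0.524 = 483 + 147 = 630
Net migration: 20–29 + 70 → 429
Population now: 0–9=226, 10–19=1460, 20–29=429, 30–39=1203, 40+=630
[period 2]
Births: 429 * 0.179 = 77
10–19: 226 * 0.967 = 219
20–29: 1460 * 0.946 = 1381
30–39: 429 * 0.955 = 410
40+: 1203 * 0.948 + 630 * 0.524 = 1140 + 330 = 1470
Net migration: 20–29 + 70 → 1451
Population now: 0–9=77, 10–19=219, 20–29=1451, 30–39=410, 40+=1470

410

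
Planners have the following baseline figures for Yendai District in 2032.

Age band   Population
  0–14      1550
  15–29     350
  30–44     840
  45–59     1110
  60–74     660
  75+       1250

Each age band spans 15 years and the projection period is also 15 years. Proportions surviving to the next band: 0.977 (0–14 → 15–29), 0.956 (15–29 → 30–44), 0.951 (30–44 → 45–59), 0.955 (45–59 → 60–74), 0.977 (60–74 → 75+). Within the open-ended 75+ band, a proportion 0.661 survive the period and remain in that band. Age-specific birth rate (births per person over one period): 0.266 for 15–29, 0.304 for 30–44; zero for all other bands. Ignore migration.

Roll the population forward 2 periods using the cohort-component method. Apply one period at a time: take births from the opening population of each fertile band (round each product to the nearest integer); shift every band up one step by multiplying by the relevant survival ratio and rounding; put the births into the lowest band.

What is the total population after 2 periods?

Period 1.
Births: 350 × 0.266 = 93, 840 × 0.304 = 255 ⇒ total 348
15–29: 1550 × 0.977 = 1514
30–44: 350 × 0.956 = 335
45–59: 840 × 0.951 = 799
60–74: 1110 × 0.955 = 1060
75+: 660 × 0.977 + 1250 × 0.661 = 645 + 826 = 1471
Population now: 0–14=348, 15–29=1514, 30–44=335, 45–59=799, 60–74=1060, 75+=1471
Period 2.
Births: 1514 × 0.266 = 403, 335 × 0.304 = 102 ⇒ total 505
15–29: 348 × 0.977 = 340
30–44: 1514 × 0.956 = 1447
45–59: 335 × 0.951 = 319
60–74: 799 × 0.955 = 763
75+: 1060 × 0.977 + 1471 × 0.661 = 1036 + 972 = 2008
Population now: 0–14=505, 15–29=340, 30–44=1447, 45–59=319, 60–74=763, 75+=2008
Total after period 2: 505 + 340 + 1447 + 319 + 763 + 2008 = 5382

5382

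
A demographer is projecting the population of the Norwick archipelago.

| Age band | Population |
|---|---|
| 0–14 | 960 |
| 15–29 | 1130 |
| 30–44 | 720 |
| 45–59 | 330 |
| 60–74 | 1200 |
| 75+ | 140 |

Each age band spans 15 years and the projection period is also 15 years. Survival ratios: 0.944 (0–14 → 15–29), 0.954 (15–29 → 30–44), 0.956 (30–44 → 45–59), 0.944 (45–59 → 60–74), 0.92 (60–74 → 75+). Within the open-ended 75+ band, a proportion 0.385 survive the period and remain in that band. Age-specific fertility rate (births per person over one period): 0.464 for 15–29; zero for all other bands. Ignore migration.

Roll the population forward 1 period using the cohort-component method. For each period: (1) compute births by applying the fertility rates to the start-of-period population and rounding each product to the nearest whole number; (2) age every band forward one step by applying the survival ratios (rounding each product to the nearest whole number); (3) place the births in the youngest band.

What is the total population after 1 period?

Period 1.
Births: 1130 * 0.464 = 524
15–29: 960 * 0.944 = 906
30–44: 1130 * 0.954 = 1078
45–59: 720 * 0.956 = 688
60–74: 330 * 0.944 = 312
75+: 1200 * 0.92 + 140 * 0.385 = 1104 + 54 = 1158
Population now: 0–14=524, 15–29=906, 30–44=1078, 45–59=688, 60–74=312, 75+=1158
Total after period 1: 524 + 906 + 1078 + 688 + 312 + 1158 = 4666

4666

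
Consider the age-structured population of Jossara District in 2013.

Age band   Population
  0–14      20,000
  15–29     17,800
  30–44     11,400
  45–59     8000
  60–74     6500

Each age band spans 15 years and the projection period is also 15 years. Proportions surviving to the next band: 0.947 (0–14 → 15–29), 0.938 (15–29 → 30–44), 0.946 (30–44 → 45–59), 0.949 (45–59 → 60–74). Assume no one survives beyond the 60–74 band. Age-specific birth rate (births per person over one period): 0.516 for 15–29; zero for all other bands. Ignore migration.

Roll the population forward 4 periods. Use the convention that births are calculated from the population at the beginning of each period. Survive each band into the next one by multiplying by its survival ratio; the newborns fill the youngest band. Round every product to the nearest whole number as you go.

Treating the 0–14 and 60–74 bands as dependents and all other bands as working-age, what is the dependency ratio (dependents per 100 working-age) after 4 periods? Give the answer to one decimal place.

100.4

Let group 1 be 0–14 through group 5 = 60–74.
Period 1.
Births: 17800 × 0.516 = 9185
Group 2: 20000 × 0.947 = 18940
Group 3: 17800 × 0.938 = 16696
Group 4: 11400 × 0.946 = 10784
Group 5: 8000 × 0.949 = 7592
End of period: [9185, 18940, 16696, 10784, 7592]
Period 2.
Births: 18940 × 0.516 = 9773
Group 2: 9185 × 0.947 = 8698
Group 3: 18940 × 0.938 = 17766
Group 4: 16696 × 0.946 = 15794
Group 5: 10784 × 0.949 = 10234
End of period: [9773, 8698, 17766, 15794, 10234]
Period 3.
Births: 8698 × 0.516 = 4488
Group 2: 9773 × 0.947 = 9255
Group 3: 8698 × 0.938 = 8159
Group 4: 17766 × 0.946 = 16807
Group 5: 15794 × 0.949 = 14989
End of period: [4488, 9255, 8159, 16807, 14989]
Period 4.
Births: 9255 × 0.516 = 4776
Group 2: 4488 × 0.947 = 4250
Group 3: 9255 × 0.938 = 8681
Group 4: 8159 × 0.946 = 7718
Group 5: 16807 × 0.949 = 15950
End of period: [4776, 4250, 8681, 7718, 15950]
Dependents (band 0–14 + band 60–74) = 4776 + 15950 = 20726; working-age = 20649; ratio = 20726/20649 × 100 = 100.4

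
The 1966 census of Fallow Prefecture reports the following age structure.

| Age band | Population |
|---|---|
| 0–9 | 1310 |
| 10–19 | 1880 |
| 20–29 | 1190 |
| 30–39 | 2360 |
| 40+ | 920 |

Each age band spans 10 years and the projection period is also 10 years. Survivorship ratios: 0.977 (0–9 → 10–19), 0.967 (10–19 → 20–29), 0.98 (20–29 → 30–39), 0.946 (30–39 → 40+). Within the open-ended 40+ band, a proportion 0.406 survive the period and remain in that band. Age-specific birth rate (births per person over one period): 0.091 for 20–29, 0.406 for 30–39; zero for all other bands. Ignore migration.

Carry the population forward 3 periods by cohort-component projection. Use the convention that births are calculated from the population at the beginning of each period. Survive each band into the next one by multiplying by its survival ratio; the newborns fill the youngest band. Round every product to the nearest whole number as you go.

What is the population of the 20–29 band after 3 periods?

Let band 1 be 0–9 through band 5 = 40+.
After projecting period 1:
Births: 1190 × 0.091 = 108 ; 2360 × 0.406 = 958 → 1066
Band 2: 1310 × 0.977 = 1280
Band 3: 1880 × 0.967 = 1818
Band 4: 1190 × 0.98 = 1166
Band 5: 2360 × 0.946 + 920 × 0.406 = 2233 + 374 = 2607
Population now: 0–9=1066, 10–19=1280, 20–29=1818, 30–39=1166, 40+=2607
After projecting period 2:
Births: 1818 × 0.091 = 165 ; 1166 × 0.406 = 473 → 638
Band 2: 1066 × 0.977 = 1041
Band 3: 1280 × 0.967 = 1238
Band 4: 1818 × 0.98 = 1782
Band 5: 1166 × 0.946 + 2607 × 0.406 = 1103 + 1058 = 2161
Population now: 0–9=638, 10–19=1041, 20–29=1238, 30–39=1782, 40+=2161
After projecting period 3:
Births: 1238 × 0.091 = 113 ; 1782 × 0.406 = 723 → 836
Band 2: 638 × 0.977 = 623
Band 3: 1041 × 0.967 = 1007
Band 4: 1238 × 0.98 = 1213
Band 5: 1782 × 0.946 + 2161 × 0.406 = 1686 + 877 = 2563
Population now: 0–9=836, 10–19=623, 20–29=1007, 30–39=1213, 40+=2563

1007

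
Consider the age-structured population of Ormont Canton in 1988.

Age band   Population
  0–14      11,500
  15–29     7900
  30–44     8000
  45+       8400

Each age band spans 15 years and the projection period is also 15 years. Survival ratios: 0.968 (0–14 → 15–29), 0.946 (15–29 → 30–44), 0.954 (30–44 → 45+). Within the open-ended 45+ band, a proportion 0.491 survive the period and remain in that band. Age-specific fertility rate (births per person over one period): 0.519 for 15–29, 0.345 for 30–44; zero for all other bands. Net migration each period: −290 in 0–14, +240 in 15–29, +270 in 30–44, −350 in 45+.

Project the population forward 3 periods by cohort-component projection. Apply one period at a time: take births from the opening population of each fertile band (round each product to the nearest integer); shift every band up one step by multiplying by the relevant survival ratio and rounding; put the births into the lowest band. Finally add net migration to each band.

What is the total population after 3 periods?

38088

After projecting period 1:
Births: 7900 * 0.519 = 4100  |  8000 * 0.345 = 2760 ⇒ total 6860
15–29: 11500 * 0.968 = 11132
30–44: 7900 * 0.946 = 7473
45+: 8000 * 0.954 + 8400 * 0.491 = 7632 + 4124 = 11756
Net migration: 0–14 − 290 → 6570; 15–29 + 240 → 11372; 30–44 + 270 → 7743; 45+ − 350 → 11406
End of period: [6570, 11372, 7743, 11406]
After projecting period 2:
Births: 11372 * 0.519 = 5902  |  7743 * 0.345 = 2671 ⇒ total 8573
15–29: 6570 * 0.968 = 6360
30–44: 11372 * 0.946 = 10758
45+: 7743 * 0.954 + 11406 * 0.491 = 7387 + 5600 = 12987
Net migration: 0–14 − 290 → 8283; 15–29 + 240 → 6600; 30–44 + 270 → 11028; 45+ − 350 → 12637
End of period: [8283, 6600, 11028, 12637]
After projecting period 3:
Births: 6600 * 0.519 = 3425  |  11028 * 0.345 = 3805 ⇒ total 7230
15–29: 8283 * 0.968 = 8018
30–44: 6600 * 0.946 = 6244
45+: 11028 * 0.954 + 12637 * 0.491 = 10521 + 6205 = 16726
Net migration: 0–14 − 290 → 6940; 15–29 + 240 → 8258; 30–44 + 270 → 6514; 45+ − 350 → 16376
End of period: [6940, 8258, 6514, 16376]
Total after period 3: 6940 + 8258 + 6514 + 16376 = 38088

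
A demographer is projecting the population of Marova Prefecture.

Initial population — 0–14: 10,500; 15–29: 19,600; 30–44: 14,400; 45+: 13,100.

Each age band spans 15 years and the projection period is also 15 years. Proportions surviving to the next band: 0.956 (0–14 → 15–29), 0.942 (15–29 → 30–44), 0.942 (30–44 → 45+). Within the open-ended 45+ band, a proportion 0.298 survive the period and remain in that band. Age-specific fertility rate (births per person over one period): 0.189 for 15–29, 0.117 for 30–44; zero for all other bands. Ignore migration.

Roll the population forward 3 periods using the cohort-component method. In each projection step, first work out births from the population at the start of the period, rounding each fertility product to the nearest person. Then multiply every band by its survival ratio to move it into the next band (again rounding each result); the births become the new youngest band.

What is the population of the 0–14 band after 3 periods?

Let group 1 be 0–14 through group 4 = 45+.
— Period 1 —
Births: 19600 * 0.189 = 3704  |  14400 * 0.117 = 1685 ⇒ total 5389
Group 2: 10500 * 0.956 = 10038
Group 3: 19600 * 0.942 = 18463
Group 4: 14400 * 0.942 + 13100 * 0.298 = 13565 + 3904 = 17469
End of period: [5389, 10038, 18463, 17469]
— Period 2 —
Births: 10038 * 0.189 = 1897  |  18463 * 0.117 = 2160 ⇒ total 4057
Group 2: 5389 * 0.956 = 5152
Group 3: 10038 * 0.942 = 9456
Group 4: 18463 * 0.942 + 17469 * 0.298 = 17392 + 5206 = 22598
End of period: [4057, 5152, 9456, 22598]
— Period 3 —
Births: 5152 * 0.189 = 974  |  9456 * 0.117 = 1106 ⇒ total 2080
Group 2: 4057 * 0.956 = 3878
Group 3: 5152 * 0.942 = 4853
Group 4: 9456 * 0.942 + 22598 * 0.298 = 8908 + 6734 = 15642
End of period: [2080, 3878, 4853, 15642]

2080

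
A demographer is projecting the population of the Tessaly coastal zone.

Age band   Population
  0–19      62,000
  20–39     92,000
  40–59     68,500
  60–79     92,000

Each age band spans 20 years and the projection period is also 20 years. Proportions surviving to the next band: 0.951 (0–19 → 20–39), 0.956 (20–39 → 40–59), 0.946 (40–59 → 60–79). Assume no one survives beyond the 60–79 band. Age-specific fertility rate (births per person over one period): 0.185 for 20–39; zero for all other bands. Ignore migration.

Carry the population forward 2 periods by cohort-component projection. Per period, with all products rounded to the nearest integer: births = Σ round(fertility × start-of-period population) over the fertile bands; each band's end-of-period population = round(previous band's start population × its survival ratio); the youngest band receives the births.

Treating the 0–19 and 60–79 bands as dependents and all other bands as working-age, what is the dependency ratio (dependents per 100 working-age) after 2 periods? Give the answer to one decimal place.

129.7

Period 1:
Births: 92000 × 0.185 = 17020
20–39: 62000 × 0.951 = 58962
40–59: 92000 × 0.956 = 87952
60–79: 68500 × 0.946 = 64801
Population now: 0–19=17020, 20–39=58962, 40–59=87952, 60–79=64801
Period 2:
Births: 58962 × 0.185 = 10908
20–39: 17020 × 0.951 = 16186
40–59: 58962 × 0.956 = 56368
60–79: 87952 × 0.946 = 83203
Population now: 0–19=10908, 20–39=16186, 40–59=56368, 60–79=83203
Dependents (band 0–19 + band 60–79) = 10908 + 83203 = 94111; working-age = 72554; ratio = 94111/72554 × 100 = 129.7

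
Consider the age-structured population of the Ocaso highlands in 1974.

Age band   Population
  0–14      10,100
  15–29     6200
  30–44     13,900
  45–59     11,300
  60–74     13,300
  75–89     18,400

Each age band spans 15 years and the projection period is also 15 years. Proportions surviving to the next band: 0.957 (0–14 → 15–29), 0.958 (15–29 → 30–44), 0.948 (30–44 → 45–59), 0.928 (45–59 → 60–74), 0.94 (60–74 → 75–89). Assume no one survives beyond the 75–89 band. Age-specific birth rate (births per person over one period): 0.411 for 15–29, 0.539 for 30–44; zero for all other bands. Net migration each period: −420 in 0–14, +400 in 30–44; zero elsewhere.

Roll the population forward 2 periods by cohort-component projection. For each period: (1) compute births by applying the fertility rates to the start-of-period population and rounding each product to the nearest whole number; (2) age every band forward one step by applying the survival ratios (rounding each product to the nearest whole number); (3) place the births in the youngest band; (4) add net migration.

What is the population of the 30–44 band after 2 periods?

After projecting period 1:
Births: 6200 × 0.411 = 2548  |  13900 × 0.539 = 7492 → total 10040
15–29: 10100 × 0.957 = 9666
30–44: 6200 × 0.958 = 5940
45–59: 13900 × 0.948 = 13177
60–74: 11300 × 0.928 = 10486
75–89: 13300 × 0.94 = 12502
Net migration: 0–14 − 420 → 9620; 30–44 + 400 → 6340
Giving 9620 / 9666 / 6340 / 13177 / 10486 / 12502.
After projecting period 2:
Births: 9666 × 0.411 = 3973  |  6340 × 0.539 = 3417 → total 7390
15–29: 9620 × 0.957 = 9206
30–44: 9666 × 0.958 = 9260
45–59: 6340 × 0.948 = 6010
60–74: 13177 × 0.928 = 12228
75–89: 10486 × 0.94 = 9857
Net migration: 0–14 − 420 → 6970; 30–44 + 400 → 9660
Giving 6970 / 9206 / 9660 / 6010 / 12228 / 9857.

9660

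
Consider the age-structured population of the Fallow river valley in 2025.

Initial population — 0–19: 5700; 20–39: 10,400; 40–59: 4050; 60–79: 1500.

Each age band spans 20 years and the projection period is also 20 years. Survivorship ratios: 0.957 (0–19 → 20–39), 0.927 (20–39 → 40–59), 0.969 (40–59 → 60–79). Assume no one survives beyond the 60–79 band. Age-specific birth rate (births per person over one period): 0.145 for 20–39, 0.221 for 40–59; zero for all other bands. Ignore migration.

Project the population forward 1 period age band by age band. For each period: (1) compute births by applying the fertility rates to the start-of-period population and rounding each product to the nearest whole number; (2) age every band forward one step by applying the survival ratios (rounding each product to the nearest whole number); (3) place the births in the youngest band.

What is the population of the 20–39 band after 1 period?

Let group 1 be 0–19 through group 4 = 60–79.
Period 1.
Births: 10400 × 0.145 = 1508  |  4050 × 0.221 = 895 — total 2403
Group 2: 5700 × 0.957 = 5455
Group 3: 10400 × 0.927 = 9641
Group 4: 4050 × 0.969 = 3924
Population now: 0–19=2403, 20–39=5455, 40–59=9641, 60–79=3924

5455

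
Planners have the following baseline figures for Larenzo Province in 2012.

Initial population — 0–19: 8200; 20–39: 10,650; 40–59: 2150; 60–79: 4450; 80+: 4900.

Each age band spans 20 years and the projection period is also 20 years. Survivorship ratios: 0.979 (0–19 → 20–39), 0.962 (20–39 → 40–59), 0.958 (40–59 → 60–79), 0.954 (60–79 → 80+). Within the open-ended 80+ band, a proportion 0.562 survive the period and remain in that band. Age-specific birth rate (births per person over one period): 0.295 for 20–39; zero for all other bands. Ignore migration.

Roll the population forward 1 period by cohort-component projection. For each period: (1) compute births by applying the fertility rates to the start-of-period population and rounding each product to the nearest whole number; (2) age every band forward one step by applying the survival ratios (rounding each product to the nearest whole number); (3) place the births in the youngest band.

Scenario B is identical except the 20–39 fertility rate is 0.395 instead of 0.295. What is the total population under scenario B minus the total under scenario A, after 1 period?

1065

Period 1:
Births: 10650 * 0.295 = 3142
20–39: 8200 * 0.979 = 8028
40–59: 10650 * 0.962 = 10245
60–79: 2150 * 0.958 = 2060
80+: 4450 * 0.954 + 4900 * 0.562 = 4245 + 2754 = 6999
→ [3142, 8028, 10245, 2060, 6999]
Scenario A total after 1 period: 30474
Scenario B projection —
Period 1:
Births: 10650 * 0.395 = 4207
20–39: 8200 * 0.979 = 8028
40–59: 10650 * 0.962 = 10245
60–79: 2150 * 0.958 = 2060
80+: 4450 * 0.954 + 4900 * 0.562 = 4245 + 2754 = 6999
→ [4207, 8028, 10245, 2060, 6999]
Scenario B total after 1 period: 31539
Difference B − A = 31539 − 30474 = 1065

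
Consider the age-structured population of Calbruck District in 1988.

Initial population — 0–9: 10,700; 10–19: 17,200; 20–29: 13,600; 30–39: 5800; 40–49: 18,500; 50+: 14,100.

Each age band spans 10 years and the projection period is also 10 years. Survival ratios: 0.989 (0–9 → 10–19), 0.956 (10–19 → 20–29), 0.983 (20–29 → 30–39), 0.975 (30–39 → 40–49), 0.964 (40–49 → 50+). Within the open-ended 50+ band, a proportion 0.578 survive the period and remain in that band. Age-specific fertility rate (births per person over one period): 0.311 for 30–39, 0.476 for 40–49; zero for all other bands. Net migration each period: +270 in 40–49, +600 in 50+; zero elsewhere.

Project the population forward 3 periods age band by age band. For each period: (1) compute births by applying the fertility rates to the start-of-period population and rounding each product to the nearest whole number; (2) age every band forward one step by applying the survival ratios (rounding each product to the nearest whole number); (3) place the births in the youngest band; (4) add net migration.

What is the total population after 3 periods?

80221

[period 1]
Births: 5800 × 0.311 = 1804, 18500 × 0.476 = 8806 ⇒ total 10610
10–19: 10700 × 0.989 = 10582
20–29: 17200 × 0.956 = 16443
30–39: 13600 × 0.983 = 13369
40–49: 5800 × 0.975 = 5655
50+: 18500 × 0.964 + 14100 × 0.578 = 17834 + 8150 = 25984
Net migration: 40–49 + 270 → 5925; 50+ + 600 → 26584
→ [10610, 10582, 16443, 13369, 5925, 26584]
[period 2]
Births: 13369 × 0.311 = 4158, 5925 × 0.476 = 2820 ⇒ total 6978
10–19: 10610 × 0.989 = 10493
20–29: 10582 × 0.956 = 10116
30–39: 16443 × 0.983 = 16163
40–49: 13369 × 0.975 = 13035
50+: 5925 × 0.964 + 26584 × 0.578 = 5712 + 15366 = 21078
Net migration: 40–49 + 270 → 13305; 50+ + 600 → 21678
→ [6978, 10493, 10116, 16163, 13305, 21678]
[period 3]
Births: 16163 × 0.311 = 5027, 13305 × 0.476 = 6333 ⇒ total 11360
10–19: 6978 × 0.989 = 6901
20–29: 10493 × 0.956 = 10031
30–39: 10116 × 0.983 = 9944
40–49: 16163 × 0.975 = 15759
50+: 13305 × 0.964 + 21678 × 0.578 = 12826 + 12530 = 25356
Net migration: 40–49 + 270 → 16029; 50+ + 600 → 25956
→ [11360, 6901, 10031, 9944, 16029, 25956]
Total after period 3: 11360 + 6901 + 10031 + 9944 + 16029 + 25956 = 80221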